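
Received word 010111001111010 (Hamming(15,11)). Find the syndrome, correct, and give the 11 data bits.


Syndrome = 15: error at position 15

Data: 01101111011 (corrected bit 15)


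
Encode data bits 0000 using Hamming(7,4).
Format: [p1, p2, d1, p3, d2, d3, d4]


Parity bits: p1=0, p2=0, p3=0

0000000


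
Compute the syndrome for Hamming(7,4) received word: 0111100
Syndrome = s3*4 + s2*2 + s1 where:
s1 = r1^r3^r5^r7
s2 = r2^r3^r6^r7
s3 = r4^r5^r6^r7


s1=0, s2=0, s3=0

Syndrome = 0 (no error)


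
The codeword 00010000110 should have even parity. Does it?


Number of 1s: 3

No, parity error (3 ones)


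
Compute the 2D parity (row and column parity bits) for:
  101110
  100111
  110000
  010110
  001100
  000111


Row parities: 000101
Column parities: 100100

Row P: 000101, Col P: 100100, Corner: 0


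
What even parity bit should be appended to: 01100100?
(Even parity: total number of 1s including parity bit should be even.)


Number of 1s in data: 3
Parity bit: 1

1


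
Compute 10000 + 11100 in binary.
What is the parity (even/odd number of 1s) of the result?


10000 = 16
11100 = 28
Sum = 44 = 101100
1s count = 3

odd parity (3 ones in 101100)


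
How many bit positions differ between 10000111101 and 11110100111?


XOR: 01110011010
Count of 1s: 6

6


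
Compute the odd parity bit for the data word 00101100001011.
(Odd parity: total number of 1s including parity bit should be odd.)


Number of 1s in data: 6
Parity bit: 1

1


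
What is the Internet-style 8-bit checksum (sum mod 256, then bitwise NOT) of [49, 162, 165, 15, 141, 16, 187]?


Sum = 735 mod 256 = 223
Complement = 32

32


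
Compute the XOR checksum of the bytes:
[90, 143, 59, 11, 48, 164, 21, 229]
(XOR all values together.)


XOR chain: 90 ^ 143 ^ 59 ^ 11 ^ 48 ^ 164 ^ 21 ^ 229 = 129

129


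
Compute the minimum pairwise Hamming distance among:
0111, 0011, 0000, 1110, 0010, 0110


Comparing all pairs, minimum distance: 1
Can detect 0 errors, correct 0 errors

1


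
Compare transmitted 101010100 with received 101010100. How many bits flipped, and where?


XOR: 000000000

0 errors (received matches sent)


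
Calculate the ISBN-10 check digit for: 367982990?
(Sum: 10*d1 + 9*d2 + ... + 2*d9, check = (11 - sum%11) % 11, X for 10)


Weighted sum: 324
324 mod 11 = 5

Check digit: 6


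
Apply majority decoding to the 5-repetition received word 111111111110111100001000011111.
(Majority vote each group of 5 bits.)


Groups: 11111, 11111, 10111, 10000, 10000, 11111
Majority votes: 111001

111001


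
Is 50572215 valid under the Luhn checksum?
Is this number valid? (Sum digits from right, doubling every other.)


Luhn sum = 22
22 mod 10 = 2

Invalid (Luhn sum mod 10 = 2)


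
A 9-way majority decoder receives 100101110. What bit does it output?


Ones: 5 out of 9
Threshold: 5

1 (5/9 voted 1)


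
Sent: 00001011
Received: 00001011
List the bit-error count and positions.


XOR: 00000000

0 errors (received matches sent)


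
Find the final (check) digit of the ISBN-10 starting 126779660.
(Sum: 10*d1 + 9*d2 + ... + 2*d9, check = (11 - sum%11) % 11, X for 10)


Weighted sum: 254
254 mod 11 = 1

Check digit: X


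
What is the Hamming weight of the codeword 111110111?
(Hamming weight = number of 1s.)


Counting 1s in 111110111

8


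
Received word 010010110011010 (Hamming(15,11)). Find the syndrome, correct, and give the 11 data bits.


Syndrome = 1: error at position 1

Data: 01010011010 (corrected bit 1)


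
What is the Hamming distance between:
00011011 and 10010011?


XOR: 10001000
Count of 1s: 2

2


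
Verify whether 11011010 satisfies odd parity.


Number of 1s: 5

Yes, parity is correct (5 ones)


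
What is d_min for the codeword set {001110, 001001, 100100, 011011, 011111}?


Comparing all pairs, minimum distance: 1
Can detect 0 errors, correct 0 errors

1


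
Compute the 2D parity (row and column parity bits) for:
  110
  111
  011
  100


Row parities: 0101
Column parities: 110

Row P: 0101, Col P: 110, Corner: 0


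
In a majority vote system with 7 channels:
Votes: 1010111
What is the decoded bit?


Ones: 5 out of 7
Threshold: 4

1 (5/7 voted 1)


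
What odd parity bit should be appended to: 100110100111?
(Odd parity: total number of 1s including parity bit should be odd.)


Number of 1s in data: 7
Parity bit: 0

0


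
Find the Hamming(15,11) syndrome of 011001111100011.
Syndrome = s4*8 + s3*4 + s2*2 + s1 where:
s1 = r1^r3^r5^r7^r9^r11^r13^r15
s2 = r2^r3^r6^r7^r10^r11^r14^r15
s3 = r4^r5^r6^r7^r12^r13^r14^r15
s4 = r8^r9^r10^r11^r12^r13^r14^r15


s1=0, s2=1, s3=0, s4=1

Syndrome = 10 (error at position 10)


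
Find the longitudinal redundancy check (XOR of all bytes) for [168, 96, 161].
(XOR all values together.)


XOR chain: 168 ^ 96 ^ 161 = 105

105


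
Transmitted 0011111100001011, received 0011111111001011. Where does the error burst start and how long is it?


XOR: 0000000011000000

Burst at position 8, length 2


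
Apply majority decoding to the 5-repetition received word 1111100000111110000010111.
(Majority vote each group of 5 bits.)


Groups: 11111, 00000, 11111, 00000, 10111
Majority votes: 10101

10101


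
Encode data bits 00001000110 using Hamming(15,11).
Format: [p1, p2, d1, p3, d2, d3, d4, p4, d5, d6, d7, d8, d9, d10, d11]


Parity bits: p1=0, p2=1, p3=0, p4=1

010000011000110


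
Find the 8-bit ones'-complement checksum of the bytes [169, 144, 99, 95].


Sum = 507 mod 256 = 251
Complement = 4

4


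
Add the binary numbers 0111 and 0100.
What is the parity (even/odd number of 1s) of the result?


0111 = 7
0100 = 4
Sum = 11 = 1011
1s count = 3

odd parity (3 ones in 1011)


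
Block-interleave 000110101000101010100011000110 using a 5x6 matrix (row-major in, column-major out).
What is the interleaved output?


Matrix:
  000110
  101000
  101010
  100011
  000110
Read columns: 011100000001100100011011100010

011100000001100100011011100010


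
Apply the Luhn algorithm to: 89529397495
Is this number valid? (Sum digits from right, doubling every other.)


Luhn sum = 73
73 mod 10 = 3

Invalid (Luhn sum mod 10 = 3)


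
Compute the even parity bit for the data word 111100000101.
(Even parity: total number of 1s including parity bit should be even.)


Number of 1s in data: 6
Parity bit: 0

0


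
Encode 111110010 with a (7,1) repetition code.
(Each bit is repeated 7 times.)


Each bit -> 7 copies

111111111111111111111111111111111110000000000000011111110000000


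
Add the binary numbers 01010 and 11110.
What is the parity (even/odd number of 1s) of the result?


01010 = 10
11110 = 30
Sum = 40 = 101000
1s count = 2

even parity (2 ones in 101000)


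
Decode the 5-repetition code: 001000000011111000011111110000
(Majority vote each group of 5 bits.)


Groups: 00100, 00000, 11111, 00001, 11111, 10000
Majority votes: 001010

001010


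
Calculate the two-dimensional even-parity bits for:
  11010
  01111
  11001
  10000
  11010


Row parities: 10111
Column parities: 00110

Row P: 10111, Col P: 00110, Corner: 0


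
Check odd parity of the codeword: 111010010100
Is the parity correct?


Number of 1s: 6

No, parity error (6 ones)


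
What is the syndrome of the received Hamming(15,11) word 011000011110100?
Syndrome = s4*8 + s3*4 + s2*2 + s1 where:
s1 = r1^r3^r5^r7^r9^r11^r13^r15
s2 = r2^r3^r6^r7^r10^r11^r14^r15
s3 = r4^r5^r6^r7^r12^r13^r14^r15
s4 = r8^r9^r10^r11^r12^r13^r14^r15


s1=0, s2=0, s3=1, s4=1

Syndrome = 12 (error at position 12)


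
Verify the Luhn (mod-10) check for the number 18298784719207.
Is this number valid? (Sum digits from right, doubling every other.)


Luhn sum = 72
72 mod 10 = 2

Invalid (Luhn sum mod 10 = 2)


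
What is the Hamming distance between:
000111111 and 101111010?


XOR: 101000101
Count of 1s: 4

4


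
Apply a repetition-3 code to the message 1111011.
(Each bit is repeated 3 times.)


Each bit -> 3 copies

111111111111000111111


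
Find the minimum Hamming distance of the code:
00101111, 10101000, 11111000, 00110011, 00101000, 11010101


Comparing all pairs, minimum distance: 1
Can detect 0 errors, correct 0 errors

1


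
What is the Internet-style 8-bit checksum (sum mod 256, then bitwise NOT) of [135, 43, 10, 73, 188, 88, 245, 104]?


Sum = 886 mod 256 = 118
Complement = 137

137


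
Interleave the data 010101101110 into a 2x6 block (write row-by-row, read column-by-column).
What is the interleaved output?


Matrix:
  010101
  101110
Read columns: 011001110110

011001110110


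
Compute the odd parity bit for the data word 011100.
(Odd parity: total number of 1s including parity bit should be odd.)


Number of 1s in data: 3
Parity bit: 0

0


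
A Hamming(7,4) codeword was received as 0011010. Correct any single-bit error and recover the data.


Syndrome = 1: error at position 1

Data: 1010 (corrected bit 1)


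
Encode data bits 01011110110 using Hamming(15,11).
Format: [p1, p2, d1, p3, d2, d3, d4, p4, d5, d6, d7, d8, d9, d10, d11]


Parity bits: p1=1, p2=0, p3=0, p4=1

100010111110110


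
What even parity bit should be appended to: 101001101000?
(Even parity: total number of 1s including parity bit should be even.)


Number of 1s in data: 5
Parity bit: 1

1


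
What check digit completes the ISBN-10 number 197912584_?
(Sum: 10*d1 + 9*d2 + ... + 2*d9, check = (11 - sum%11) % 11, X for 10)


Weighted sum: 278
278 mod 11 = 3

Check digit: 8


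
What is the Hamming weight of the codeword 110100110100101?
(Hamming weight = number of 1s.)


Counting 1s in 110100110100101

8


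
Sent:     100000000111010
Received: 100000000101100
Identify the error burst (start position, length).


XOR: 000000000010110

Burst at position 10, length 4


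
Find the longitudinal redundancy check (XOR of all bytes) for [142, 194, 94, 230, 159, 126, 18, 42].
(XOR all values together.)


XOR chain: 142 ^ 194 ^ 94 ^ 230 ^ 159 ^ 126 ^ 18 ^ 42 = 45

45


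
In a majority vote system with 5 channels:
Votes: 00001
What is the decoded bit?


Ones: 1 out of 5
Threshold: 3

0 (1/5 voted 1)


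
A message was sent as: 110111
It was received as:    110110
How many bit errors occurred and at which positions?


XOR: 000001

1 error(s) at position(s): 5


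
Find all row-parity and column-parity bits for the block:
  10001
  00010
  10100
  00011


Row parities: 0100
Column parities: 00100

Row P: 0100, Col P: 00100, Corner: 1


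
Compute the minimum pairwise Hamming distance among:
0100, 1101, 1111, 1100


Comparing all pairs, minimum distance: 1
Can detect 0 errors, correct 0 errors

1


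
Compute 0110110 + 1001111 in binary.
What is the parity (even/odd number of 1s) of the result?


0110110 = 54
1001111 = 79
Sum = 133 = 10000101
1s count = 3

odd parity (3 ones in 10000101)


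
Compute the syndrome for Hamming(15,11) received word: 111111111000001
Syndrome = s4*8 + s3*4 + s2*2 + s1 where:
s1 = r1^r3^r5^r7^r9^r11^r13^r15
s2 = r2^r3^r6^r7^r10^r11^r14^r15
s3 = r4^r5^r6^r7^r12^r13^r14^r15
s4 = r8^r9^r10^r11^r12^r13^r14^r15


s1=0, s2=1, s3=1, s4=1

Syndrome = 14 (error at position 14)


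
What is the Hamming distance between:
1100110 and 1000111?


XOR: 0100001
Count of 1s: 2

2


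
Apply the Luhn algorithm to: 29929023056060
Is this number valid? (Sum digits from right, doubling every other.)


Luhn sum = 51
51 mod 10 = 1

Invalid (Luhn sum mod 10 = 1)


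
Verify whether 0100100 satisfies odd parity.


Number of 1s: 2

No, parity error (2 ones)


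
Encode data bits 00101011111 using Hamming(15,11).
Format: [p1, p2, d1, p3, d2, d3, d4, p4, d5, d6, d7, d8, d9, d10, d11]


Parity bits: p1=0, p2=0, p3=1, p4=0

000101001011111


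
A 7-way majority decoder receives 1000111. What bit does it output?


Ones: 4 out of 7
Threshold: 4

1 (4/7 voted 1)


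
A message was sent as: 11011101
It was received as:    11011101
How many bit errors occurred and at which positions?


XOR: 00000000

0 errors (received matches sent)


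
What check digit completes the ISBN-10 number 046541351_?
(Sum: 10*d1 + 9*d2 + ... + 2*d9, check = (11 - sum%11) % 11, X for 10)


Weighted sum: 177
177 mod 11 = 1

Check digit: X


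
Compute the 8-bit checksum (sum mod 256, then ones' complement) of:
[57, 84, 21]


Sum = 162 mod 256 = 162
Complement = 93

93


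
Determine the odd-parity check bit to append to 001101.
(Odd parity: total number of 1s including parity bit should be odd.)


Number of 1s in data: 3
Parity bit: 0

0


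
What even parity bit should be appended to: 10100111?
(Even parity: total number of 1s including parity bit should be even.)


Number of 1s in data: 5
Parity bit: 1

1


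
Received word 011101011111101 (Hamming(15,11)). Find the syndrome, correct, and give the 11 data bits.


Syndrome = 13: error at position 13

Data: 10101111001 (corrected bit 13)


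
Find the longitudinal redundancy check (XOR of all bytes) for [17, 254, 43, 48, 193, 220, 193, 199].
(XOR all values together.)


XOR chain: 17 ^ 254 ^ 43 ^ 48 ^ 193 ^ 220 ^ 193 ^ 199 = 239

239


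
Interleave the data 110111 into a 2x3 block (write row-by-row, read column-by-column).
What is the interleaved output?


Matrix:
  110
  111
Read columns: 111101

111101


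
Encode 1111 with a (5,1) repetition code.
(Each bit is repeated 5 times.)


Each bit -> 5 copies

11111111111111111111


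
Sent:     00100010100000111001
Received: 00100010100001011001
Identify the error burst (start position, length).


XOR: 00000000000001100000

Burst at position 13, length 2


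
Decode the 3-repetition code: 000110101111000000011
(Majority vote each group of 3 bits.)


Groups: 000, 110, 101, 111, 000, 000, 011
Majority votes: 0111001

0111001


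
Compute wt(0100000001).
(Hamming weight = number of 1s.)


Counting 1s in 0100000001

2


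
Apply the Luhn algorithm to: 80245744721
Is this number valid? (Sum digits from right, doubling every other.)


Luhn sum = 52
52 mod 10 = 2

Invalid (Luhn sum mod 10 = 2)


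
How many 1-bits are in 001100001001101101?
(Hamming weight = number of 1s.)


Counting 1s in 001100001001101101

8


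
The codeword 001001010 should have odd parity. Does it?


Number of 1s: 3

Yes, parity is correct (3 ones)


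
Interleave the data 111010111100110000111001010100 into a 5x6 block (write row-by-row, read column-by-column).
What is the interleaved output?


Matrix:
  111010
  111100
  110000
  111001
  010100
Read columns: 111101111111010010011000000010

111101111111010010011000000010


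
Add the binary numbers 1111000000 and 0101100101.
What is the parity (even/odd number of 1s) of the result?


1111000000 = 960
0101100101 = 357
Sum = 1317 = 10100100101
1s count = 5

odd parity (5 ones in 10100100101)


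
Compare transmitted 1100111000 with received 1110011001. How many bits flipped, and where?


XOR: 0010100001

3 error(s) at position(s): 2, 4, 9


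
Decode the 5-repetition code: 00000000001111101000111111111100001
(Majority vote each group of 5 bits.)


Groups: 00000, 00000, 11111, 01000, 11111, 11111, 00001
Majority votes: 0010110

0010110


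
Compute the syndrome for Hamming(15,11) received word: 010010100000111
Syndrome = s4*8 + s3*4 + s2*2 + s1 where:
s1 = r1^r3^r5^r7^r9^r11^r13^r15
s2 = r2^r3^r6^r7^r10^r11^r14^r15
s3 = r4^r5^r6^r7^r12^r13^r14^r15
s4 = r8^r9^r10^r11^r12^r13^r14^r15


s1=0, s2=0, s3=1, s4=1

Syndrome = 12 (error at position 12)


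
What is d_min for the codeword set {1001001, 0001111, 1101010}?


Comparing all pairs, minimum distance: 3
Can detect 2 errors, correct 1 errors

3


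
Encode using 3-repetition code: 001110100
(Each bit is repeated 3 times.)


Each bit -> 3 copies

000000111111111000111000000


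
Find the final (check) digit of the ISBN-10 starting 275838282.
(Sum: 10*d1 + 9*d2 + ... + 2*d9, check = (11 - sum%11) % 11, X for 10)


Weighted sum: 273
273 mod 11 = 9

Check digit: 2


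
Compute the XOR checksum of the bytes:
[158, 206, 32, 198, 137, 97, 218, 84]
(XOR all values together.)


XOR chain: 158 ^ 206 ^ 32 ^ 198 ^ 137 ^ 97 ^ 218 ^ 84 = 208

208


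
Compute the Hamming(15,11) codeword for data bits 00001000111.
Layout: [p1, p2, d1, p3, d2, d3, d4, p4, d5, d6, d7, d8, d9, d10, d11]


Parity bits: p1=1, p2=0, p3=1, p4=0

100100001000111


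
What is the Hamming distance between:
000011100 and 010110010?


XOR: 010101110
Count of 1s: 5

5


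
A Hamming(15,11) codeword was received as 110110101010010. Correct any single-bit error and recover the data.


Syndrome = 9: error at position 9

Data: 01010010010 (corrected bit 9)


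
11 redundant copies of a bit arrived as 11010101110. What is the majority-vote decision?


Ones: 7 out of 11
Threshold: 6

1 (7/11 voted 1)


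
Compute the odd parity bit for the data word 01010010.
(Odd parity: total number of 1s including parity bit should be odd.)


Number of 1s in data: 3
Parity bit: 0

0


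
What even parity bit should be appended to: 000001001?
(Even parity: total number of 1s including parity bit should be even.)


Number of 1s in data: 2
Parity bit: 0

0


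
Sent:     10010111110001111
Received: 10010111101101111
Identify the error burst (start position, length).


XOR: 00000000011100000

Burst at position 9, length 3


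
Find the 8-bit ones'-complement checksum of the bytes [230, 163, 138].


Sum = 531 mod 256 = 19
Complement = 236

236


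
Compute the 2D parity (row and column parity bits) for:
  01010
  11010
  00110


Row parities: 010
Column parities: 10110

Row P: 010, Col P: 10110, Corner: 1


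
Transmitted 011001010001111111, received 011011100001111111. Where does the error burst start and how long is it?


XOR: 000010110000000000

Burst at position 4, length 4


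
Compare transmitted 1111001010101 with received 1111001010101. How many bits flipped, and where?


XOR: 0000000000000

0 errors (received matches sent)


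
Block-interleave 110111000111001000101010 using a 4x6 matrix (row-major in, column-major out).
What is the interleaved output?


Matrix:
  110111
  000111
  001000
  101010
Read columns: 100110000011110011011100

100110000011110011011100


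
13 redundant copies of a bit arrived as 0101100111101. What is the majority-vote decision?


Ones: 8 out of 13
Threshold: 7

1 (8/13 voted 1)


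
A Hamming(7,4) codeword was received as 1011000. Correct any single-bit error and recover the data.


Syndrome = 6: error at position 6

Data: 1010 (corrected bit 6)


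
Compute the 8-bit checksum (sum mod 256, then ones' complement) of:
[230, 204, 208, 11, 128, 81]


Sum = 862 mod 256 = 94
Complement = 161

161


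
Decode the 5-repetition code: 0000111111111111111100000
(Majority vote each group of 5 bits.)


Groups: 00001, 11111, 11111, 11111, 00000
Majority votes: 01110

01110


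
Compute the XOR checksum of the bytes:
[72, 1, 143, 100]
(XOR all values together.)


XOR chain: 72 ^ 1 ^ 143 ^ 100 = 162

162


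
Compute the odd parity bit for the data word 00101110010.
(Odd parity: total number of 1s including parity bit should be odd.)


Number of 1s in data: 5
Parity bit: 0

0


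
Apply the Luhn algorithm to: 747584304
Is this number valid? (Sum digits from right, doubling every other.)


Luhn sum = 46
46 mod 10 = 6

Invalid (Luhn sum mod 10 = 6)


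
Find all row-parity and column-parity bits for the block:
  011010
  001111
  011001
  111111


Row parities: 1010
Column parities: 110011

Row P: 1010, Col P: 110011, Corner: 0


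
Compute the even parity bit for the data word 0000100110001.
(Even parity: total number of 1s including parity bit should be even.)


Number of 1s in data: 4
Parity bit: 0

0


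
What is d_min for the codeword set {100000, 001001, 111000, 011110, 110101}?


Comparing all pairs, minimum distance: 2
Can detect 1 errors, correct 0 errors

2


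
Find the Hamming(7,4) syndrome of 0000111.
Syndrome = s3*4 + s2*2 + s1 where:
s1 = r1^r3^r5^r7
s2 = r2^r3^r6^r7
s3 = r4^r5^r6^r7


s1=0, s2=0, s3=1

Syndrome = 4 (error at position 4)


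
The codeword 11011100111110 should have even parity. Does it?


Number of 1s: 10

Yes, parity is correct (10 ones)


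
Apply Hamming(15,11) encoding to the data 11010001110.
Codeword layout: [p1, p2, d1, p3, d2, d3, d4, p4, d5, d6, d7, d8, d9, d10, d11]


Parity bits: p1=0, p2=1, p3=1, p4=1

011110110001110


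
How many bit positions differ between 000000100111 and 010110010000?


XOR: 010110110111
Count of 1s: 8

8


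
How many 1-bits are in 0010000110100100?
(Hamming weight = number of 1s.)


Counting 1s in 0010000110100100

5


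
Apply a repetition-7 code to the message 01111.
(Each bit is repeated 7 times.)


Each bit -> 7 copies

00000001111111111111111111111111111


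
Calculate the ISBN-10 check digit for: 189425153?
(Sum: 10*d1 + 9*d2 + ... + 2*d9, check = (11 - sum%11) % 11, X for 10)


Weighted sum: 244
244 mod 11 = 2

Check digit: 9


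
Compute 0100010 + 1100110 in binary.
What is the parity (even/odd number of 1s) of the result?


0100010 = 34
1100110 = 102
Sum = 136 = 10001000
1s count = 2

even parity (2 ones in 10001000)


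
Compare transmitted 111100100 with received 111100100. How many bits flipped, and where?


XOR: 000000000

0 errors (received matches sent)


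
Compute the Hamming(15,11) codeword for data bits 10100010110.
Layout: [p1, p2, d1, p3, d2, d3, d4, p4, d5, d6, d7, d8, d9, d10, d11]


Parity bits: p1=1, p2=0, p3=1, p4=1

101101010010110


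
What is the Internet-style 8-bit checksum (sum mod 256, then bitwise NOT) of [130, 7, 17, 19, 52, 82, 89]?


Sum = 396 mod 256 = 140
Complement = 115

115


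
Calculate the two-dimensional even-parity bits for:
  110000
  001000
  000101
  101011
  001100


Row parities: 01000
Column parities: 011010

Row P: 01000, Col P: 011010, Corner: 1


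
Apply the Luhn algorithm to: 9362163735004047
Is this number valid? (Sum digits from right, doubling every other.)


Luhn sum = 72
72 mod 10 = 2

Invalid (Luhn sum mod 10 = 2)


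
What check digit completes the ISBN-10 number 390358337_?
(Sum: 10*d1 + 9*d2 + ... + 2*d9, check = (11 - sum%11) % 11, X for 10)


Weighted sum: 237
237 mod 11 = 6

Check digit: 5


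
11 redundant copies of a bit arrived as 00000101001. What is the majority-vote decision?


Ones: 3 out of 11
Threshold: 6

0 (3/11 voted 1)


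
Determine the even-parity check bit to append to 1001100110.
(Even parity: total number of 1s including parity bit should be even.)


Number of 1s in data: 5
Parity bit: 1

1


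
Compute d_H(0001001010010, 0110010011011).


XOR: 0111011001001
Count of 1s: 7

7


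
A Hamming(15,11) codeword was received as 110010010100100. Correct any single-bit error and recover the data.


Syndrome = 9: error at position 9

Data: 01001100100 (corrected bit 9)


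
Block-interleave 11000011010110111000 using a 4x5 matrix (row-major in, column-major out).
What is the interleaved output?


Matrix:
  11000
  01101
  01101
  11000
Read columns: 10011111011000000110

10011111011000000110


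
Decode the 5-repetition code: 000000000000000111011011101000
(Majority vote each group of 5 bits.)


Groups: 00000, 00000, 00000, 11101, 10111, 01000
Majority votes: 000110

000110


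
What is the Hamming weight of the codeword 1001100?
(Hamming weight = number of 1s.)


Counting 1s in 1001100

3


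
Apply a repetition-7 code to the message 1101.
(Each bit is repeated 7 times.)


Each bit -> 7 copies

1111111111111100000001111111


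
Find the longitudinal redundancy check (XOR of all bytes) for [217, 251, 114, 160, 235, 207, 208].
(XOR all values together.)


XOR chain: 217 ^ 251 ^ 114 ^ 160 ^ 235 ^ 207 ^ 208 = 4

4


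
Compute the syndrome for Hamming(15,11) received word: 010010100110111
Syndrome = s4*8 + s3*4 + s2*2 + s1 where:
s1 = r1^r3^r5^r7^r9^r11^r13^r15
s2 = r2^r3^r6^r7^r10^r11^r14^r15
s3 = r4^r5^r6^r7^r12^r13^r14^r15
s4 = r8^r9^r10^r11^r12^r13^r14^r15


s1=1, s2=0, s3=1, s4=1

Syndrome = 13 (error at position 13)


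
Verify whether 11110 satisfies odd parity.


Number of 1s: 4

No, parity error (4 ones)


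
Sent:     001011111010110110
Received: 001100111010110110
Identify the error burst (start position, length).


XOR: 000111000000000000

Burst at position 3, length 3


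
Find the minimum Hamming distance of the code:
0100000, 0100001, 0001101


Comparing all pairs, minimum distance: 1
Can detect 0 errors, correct 0 errors

1


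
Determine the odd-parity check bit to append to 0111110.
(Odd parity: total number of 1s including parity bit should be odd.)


Number of 1s in data: 5
Parity bit: 0

0


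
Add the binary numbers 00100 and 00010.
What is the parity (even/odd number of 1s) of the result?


00100 = 4
00010 = 2
Sum = 6 = 110
1s count = 2

even parity (2 ones in 110)


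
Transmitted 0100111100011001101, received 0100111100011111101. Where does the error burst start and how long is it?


XOR: 0000000000000110000

Burst at position 13, length 2


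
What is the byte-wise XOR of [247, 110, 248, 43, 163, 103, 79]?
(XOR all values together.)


XOR chain: 247 ^ 110 ^ 248 ^ 43 ^ 163 ^ 103 ^ 79 = 193

193


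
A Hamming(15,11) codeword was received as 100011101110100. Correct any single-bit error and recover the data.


Syndrome = 0: no error detected

Data: 01111110100 (no errors)


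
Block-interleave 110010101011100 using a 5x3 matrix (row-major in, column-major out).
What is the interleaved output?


Matrix:
  110
  010
  101
  011
  100
Read columns: 101011101000110

101011101000110


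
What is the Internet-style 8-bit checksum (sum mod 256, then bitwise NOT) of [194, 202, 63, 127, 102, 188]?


Sum = 876 mod 256 = 108
Complement = 147

147


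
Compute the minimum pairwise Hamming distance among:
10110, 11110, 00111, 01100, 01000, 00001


Comparing all pairs, minimum distance: 1
Can detect 0 errors, correct 0 errors

1


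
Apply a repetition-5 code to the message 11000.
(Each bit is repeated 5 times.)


Each bit -> 5 copies

1111111111000000000000000


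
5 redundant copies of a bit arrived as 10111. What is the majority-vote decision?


Ones: 4 out of 5
Threshold: 3

1 (4/5 voted 1)


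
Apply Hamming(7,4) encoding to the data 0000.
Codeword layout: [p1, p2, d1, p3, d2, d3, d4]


Parity bits: p1=0, p2=0, p3=0

0000000


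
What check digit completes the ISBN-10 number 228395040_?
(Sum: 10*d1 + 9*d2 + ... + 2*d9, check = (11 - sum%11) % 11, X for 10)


Weighted sum: 214
214 mod 11 = 5

Check digit: 6


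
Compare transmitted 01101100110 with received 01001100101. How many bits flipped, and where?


XOR: 00100000011

3 error(s) at position(s): 2, 9, 10


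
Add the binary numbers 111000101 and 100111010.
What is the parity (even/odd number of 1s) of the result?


111000101 = 453
100111010 = 314
Sum = 767 = 1011111111
1s count = 9

odd parity (9 ones in 1011111111)


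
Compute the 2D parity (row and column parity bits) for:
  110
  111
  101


Row parities: 010
Column parities: 100

Row P: 010, Col P: 100, Corner: 1


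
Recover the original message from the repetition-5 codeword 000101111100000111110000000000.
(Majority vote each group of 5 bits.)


Groups: 00010, 11111, 00000, 11111, 00000, 00000
Majority votes: 010100

010100


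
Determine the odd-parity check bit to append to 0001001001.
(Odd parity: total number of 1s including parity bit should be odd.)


Number of 1s in data: 3
Parity bit: 0

0


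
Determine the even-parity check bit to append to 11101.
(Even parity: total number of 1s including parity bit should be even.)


Number of 1s in data: 4
Parity bit: 0

0


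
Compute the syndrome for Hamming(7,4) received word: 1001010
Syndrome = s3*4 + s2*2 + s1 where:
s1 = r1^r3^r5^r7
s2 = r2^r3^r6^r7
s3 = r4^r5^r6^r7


s1=1, s2=1, s3=0

Syndrome = 3 (error at position 3)


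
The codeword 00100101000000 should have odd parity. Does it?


Number of 1s: 3

Yes, parity is correct (3 ones)


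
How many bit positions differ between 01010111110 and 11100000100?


XOR: 10110111010
Count of 1s: 7

7


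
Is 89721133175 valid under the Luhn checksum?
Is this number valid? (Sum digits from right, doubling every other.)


Luhn sum = 51
51 mod 10 = 1

Invalid (Luhn sum mod 10 = 1)


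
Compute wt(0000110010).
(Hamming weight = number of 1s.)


Counting 1s in 0000110010

3


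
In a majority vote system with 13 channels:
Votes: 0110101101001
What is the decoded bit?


Ones: 7 out of 13
Threshold: 7

1 (7/13 voted 1)


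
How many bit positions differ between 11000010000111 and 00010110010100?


XOR: 11010100010011
Count of 1s: 7

7


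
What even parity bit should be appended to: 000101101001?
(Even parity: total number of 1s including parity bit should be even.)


Number of 1s in data: 5
Parity bit: 1

1


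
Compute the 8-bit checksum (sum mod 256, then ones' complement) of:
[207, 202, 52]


Sum = 461 mod 256 = 205
Complement = 50

50


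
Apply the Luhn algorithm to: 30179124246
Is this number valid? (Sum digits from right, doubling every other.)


Luhn sum = 46
46 mod 10 = 6

Invalid (Luhn sum mod 10 = 6)


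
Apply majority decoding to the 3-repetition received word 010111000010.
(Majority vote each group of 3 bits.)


Groups: 010, 111, 000, 010
Majority votes: 0100

0100


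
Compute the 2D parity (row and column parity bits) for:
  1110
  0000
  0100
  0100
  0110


Row parities: 10110
Column parities: 1000

Row P: 10110, Col P: 1000, Corner: 1


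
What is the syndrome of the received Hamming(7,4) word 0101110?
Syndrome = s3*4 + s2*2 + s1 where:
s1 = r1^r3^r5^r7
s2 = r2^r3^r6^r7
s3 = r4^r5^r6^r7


s1=1, s2=0, s3=1

Syndrome = 5 (error at position 5)


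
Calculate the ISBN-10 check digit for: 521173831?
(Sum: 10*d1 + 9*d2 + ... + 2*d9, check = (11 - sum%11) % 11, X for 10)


Weighted sum: 183
183 mod 11 = 7

Check digit: 4


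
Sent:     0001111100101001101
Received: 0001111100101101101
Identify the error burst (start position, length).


XOR: 0000000000000100000

Burst at position 13, length 1


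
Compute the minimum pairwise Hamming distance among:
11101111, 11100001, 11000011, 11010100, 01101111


Comparing all pairs, minimum distance: 1
Can detect 0 errors, correct 0 errors

1


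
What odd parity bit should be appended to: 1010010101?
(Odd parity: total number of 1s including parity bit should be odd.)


Number of 1s in data: 5
Parity bit: 0

0


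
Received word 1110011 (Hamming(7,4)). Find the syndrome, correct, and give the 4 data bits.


Syndrome = 1: error at position 1

Data: 1011 (corrected bit 1)


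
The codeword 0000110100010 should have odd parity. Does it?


Number of 1s: 4

No, parity error (4 ones)


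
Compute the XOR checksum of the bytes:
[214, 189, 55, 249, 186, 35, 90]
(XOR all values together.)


XOR chain: 214 ^ 189 ^ 55 ^ 249 ^ 186 ^ 35 ^ 90 = 102

102


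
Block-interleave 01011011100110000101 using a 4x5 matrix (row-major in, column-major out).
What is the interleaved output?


Matrix:
  01011
  01110
  01100
  00101
Read columns: 00001110011111001001

00001110011111001001


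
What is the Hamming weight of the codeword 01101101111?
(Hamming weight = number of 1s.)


Counting 1s in 01101101111

8


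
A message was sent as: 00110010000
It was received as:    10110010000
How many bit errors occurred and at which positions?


XOR: 10000000000

1 error(s) at position(s): 0


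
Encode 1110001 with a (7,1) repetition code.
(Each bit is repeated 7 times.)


Each bit -> 7 copies

1111111111111111111110000000000000000000001111111


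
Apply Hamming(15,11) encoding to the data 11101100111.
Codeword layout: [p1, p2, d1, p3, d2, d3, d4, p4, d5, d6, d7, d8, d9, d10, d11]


Parity bits: p1=1, p2=1, p3=1, p4=1

111111011100111


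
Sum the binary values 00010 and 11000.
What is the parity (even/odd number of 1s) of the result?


00010 = 2
11000 = 24
Sum = 26 = 11010
1s count = 3

odd parity (3 ones in 11010)


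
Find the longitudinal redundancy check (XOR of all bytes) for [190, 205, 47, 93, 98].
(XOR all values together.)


XOR chain: 190 ^ 205 ^ 47 ^ 93 ^ 98 = 99

99


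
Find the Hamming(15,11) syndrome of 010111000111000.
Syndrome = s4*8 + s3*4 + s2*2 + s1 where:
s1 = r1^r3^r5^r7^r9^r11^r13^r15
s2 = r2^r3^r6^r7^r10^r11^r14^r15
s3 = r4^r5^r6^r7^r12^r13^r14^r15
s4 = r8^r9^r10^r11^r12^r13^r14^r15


s1=0, s2=0, s3=0, s4=1

Syndrome = 8 (error at position 8)


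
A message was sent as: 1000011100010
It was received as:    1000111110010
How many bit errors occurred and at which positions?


XOR: 0000100010000

2 error(s) at position(s): 4, 8


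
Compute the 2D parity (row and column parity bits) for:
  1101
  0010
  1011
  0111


Row parities: 1111
Column parities: 0011

Row P: 1111, Col P: 0011, Corner: 0


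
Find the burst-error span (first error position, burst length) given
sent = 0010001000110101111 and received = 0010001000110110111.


XOR: 0000000000000011000

Burst at position 14, length 2


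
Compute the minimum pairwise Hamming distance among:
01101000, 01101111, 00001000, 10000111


Comparing all pairs, minimum distance: 2
Can detect 1 errors, correct 0 errors

2


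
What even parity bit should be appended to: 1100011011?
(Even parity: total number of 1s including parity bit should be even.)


Number of 1s in data: 6
Parity bit: 0

0


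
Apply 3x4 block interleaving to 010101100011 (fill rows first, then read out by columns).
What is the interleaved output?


Matrix:
  0101
  0110
  0011
Read columns: 000110011101

000110011101


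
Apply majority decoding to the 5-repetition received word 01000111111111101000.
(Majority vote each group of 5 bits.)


Groups: 01000, 11111, 11111, 01000
Majority votes: 0110

0110


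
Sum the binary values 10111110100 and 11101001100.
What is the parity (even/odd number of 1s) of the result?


10111110100 = 1524
11101001100 = 1868
Sum = 3392 = 110101000000
1s count = 4

even parity (4 ones in 110101000000)


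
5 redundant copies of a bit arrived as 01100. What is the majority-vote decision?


Ones: 2 out of 5
Threshold: 3

0 (2/5 voted 1)


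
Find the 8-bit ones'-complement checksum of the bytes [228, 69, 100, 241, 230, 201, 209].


Sum = 1278 mod 256 = 254
Complement = 1

1


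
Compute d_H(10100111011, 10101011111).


XOR: 00001100100
Count of 1s: 3

3


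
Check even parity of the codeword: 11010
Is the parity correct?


Number of 1s: 3

No, parity error (3 ones)


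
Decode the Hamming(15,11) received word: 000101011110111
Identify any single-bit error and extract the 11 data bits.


Syndrome = 14: error at position 14

Data: 00101110101 (corrected bit 14)


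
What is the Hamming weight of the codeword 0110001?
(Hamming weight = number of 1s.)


Counting 1s in 0110001

3


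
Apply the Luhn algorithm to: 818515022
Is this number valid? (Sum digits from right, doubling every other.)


Luhn sum = 27
27 mod 10 = 7

Invalid (Luhn sum mod 10 = 7)


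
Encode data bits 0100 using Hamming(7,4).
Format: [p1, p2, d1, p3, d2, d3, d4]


Parity bits: p1=1, p2=0, p3=1

1001100


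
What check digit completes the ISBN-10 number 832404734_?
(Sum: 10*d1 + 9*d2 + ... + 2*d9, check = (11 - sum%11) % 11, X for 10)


Weighted sum: 216
216 mod 11 = 7

Check digit: 4


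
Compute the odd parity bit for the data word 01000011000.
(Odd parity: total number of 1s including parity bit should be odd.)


Number of 1s in data: 3
Parity bit: 0

0


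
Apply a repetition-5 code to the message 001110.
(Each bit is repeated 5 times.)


Each bit -> 5 copies

000000000011111111111111100000


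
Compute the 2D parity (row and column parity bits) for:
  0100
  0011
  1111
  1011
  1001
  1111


Row parities: 100100
Column parities: 0101

Row P: 100100, Col P: 0101, Corner: 0


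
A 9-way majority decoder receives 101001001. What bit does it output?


Ones: 4 out of 9
Threshold: 5

0 (4/9 voted 1)


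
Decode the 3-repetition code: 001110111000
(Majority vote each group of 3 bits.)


Groups: 001, 110, 111, 000
Majority votes: 0110

0110


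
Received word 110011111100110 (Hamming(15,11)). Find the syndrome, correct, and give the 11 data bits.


Syndrome = 15: error at position 15

Data: 01111100111 (corrected bit 15)


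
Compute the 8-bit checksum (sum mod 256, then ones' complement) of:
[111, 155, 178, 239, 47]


Sum = 730 mod 256 = 218
Complement = 37

37


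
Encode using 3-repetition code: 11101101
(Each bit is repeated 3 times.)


Each bit -> 3 copies

111111111000111111000111


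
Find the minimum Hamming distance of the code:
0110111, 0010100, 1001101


Comparing all pairs, minimum distance: 3
Can detect 2 errors, correct 1 errors

3


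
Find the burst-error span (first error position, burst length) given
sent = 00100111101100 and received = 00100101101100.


XOR: 00000010000000

Burst at position 6, length 1


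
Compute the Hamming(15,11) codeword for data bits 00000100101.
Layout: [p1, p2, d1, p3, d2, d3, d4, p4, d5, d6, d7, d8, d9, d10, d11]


Parity bits: p1=0, p2=0, p3=0, p4=1

000000010100101


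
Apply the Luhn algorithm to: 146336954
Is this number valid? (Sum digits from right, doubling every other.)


Luhn sum = 41
41 mod 10 = 1

Invalid (Luhn sum mod 10 = 1)


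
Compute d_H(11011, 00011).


XOR: 11000
Count of 1s: 2

2


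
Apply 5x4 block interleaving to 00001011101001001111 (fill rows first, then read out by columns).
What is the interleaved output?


Matrix:
  0000
  1011
  1010
  0100
  1111
Read columns: 01101000110110101001

01101000110110101001


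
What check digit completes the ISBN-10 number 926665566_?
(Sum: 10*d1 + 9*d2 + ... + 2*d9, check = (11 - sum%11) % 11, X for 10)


Weighted sum: 309
309 mod 11 = 1

Check digit: X


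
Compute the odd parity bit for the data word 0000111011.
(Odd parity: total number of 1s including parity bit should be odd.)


Number of 1s in data: 5
Parity bit: 0

0


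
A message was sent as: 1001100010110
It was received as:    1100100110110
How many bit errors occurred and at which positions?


XOR: 0101000100000

3 error(s) at position(s): 1, 3, 7


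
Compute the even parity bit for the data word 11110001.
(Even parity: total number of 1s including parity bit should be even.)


Number of 1s in data: 5
Parity bit: 1

1


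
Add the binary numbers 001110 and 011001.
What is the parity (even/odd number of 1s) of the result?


001110 = 14
011001 = 25
Sum = 39 = 100111
1s count = 4

even parity (4 ones in 100111)


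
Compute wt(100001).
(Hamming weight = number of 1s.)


Counting 1s in 100001

2


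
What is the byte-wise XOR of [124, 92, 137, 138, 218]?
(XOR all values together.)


XOR chain: 124 ^ 92 ^ 137 ^ 138 ^ 218 = 249

249


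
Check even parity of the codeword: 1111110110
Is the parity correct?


Number of 1s: 8

Yes, parity is correct (8 ones)


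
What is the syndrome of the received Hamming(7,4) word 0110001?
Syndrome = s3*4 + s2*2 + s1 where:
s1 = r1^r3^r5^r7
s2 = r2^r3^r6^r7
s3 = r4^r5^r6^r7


s1=0, s2=1, s3=1

Syndrome = 6 (error at position 6)
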